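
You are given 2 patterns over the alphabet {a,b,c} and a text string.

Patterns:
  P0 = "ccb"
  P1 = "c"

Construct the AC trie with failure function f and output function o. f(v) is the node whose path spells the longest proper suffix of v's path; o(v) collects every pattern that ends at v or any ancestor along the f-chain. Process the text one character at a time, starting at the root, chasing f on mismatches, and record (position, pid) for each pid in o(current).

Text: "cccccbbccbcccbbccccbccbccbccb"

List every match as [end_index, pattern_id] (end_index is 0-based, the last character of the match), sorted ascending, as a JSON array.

Build automaton:
Trie nodes:
  n0 'ε': c→1
  n1 'c': c→2  [P1 ends]
  n2 'cc': b→3
  n3 'ccb': ·  [P0 ends]

Failure links (BFS by depth):
  fail(1) 'c': from fail(0)=0 chase 'c': 0 ⇒ 0;  out={1}∪out(0)={1}
  fail(2) 'cc': from fail(1)=0 chase 'c': 0 ⇒ 1;  out=∅∪out(1)={1}
  fail(3) 'ccb': from fail(2)=1 chase 'b': 1→0 ⇒ 0;  out={0}∪out(0)={0}

Text stream:
pos 0 'c': at 1  emit P1@[0:0]
pos 1 'c': at 2  emit P1@[1:1]
pos 2 'c': at 2 (fail-walked)  emit P1@[2:2]
pos 3 'c': at 2 (fail-walked)  emit P1@[3:3]
pos 4 'c': at 2 (fail-walked)  emit P1@[4:4]
pos 5 'b': at 3  emit P0@[3:5]
pos 6 'b': at 0 (fail-walked)
pos 7 'c': at 1  emit P1@[7:7]
pos 8 'c': at 2  emit P1@[8:8]
pos 9 'b': at 3  emit P0@[7:9]
pos 10 'c': at 1 (fail-walked)  emit P1@[10:10]
pos 11 'c': at 2  emit P1@[11:11]
pos 12 'c': at 2 (fail-walked)  emit P1@[12:12]
pos 13 'b': at 3  emit P0@[11:13]
pos 14 'b': at 0 (fail-walked)
pos 15 'c': at 1  emit P1@[15:15]
pos 16 'c': at 2  emit P1@[16:16]
pos 17 'c': at 2 (fail-walked)  emit P1@[17:17]
pos 18 'c': at 2 (fail-walked)  emit P1@[18:18]
pos 19 'b': at 3  emit P0@[17:19]
pos 20 'c': at 1 (fail-walked)  emit P1@[20:20]
pos 21 'c': at 2  emit P1@[21:21]
pos 22 'b': at 3  emit P0@[20:22]
pos 23 'c': at 1 (fail-walked)  emit P1@[23:23]
pos 24 'c': at 2  emit P1@[24:24]
pos 25 'b': at 3  emit P0@[23:25]
pos 26 'c': at 1 (fail-walked)  emit P1@[26:26]
pos 27 'c': at 2  emit P1@[27:27]
pos 28 'b': at 3  emit P0@[26:28]

Result: [[0,1],[1,1],[2,1],[3,1],[4,1],[5,0],[7,1],[8,1],[9,0],[10,1],[11,1],[12,1],[13,0],[15,1],[16,1],[17,1],[18,1],[19,0],[20,1],[21,1],[22,0],[23,1],[24,1],[25,0],[26,1],[27,1],[28,0]]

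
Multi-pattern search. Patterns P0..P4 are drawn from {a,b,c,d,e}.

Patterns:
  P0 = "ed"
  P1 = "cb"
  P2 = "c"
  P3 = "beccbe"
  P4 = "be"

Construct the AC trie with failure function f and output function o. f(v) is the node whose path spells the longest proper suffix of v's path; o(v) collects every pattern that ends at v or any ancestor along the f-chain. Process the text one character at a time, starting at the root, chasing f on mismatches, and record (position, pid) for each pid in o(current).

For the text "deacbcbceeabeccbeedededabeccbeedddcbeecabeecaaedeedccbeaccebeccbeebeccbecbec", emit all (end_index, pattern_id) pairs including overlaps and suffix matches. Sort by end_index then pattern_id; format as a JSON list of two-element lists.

Construct AC machine:
Trie nodes:
  0='ε' goto b→5 c→3 e→1
  1='e' goto d→2
  2='ed' goto ·  ←P0
  3='c' goto b→4  ←P2
  4='cb' goto ·  ←P1
  5='b' goto e→6
  6='be' goto c→7  ←P4
  7='bec' goto c→8
  8='becc' goto b→9
  9='beccb' goto e→10
  10='beccbe' goto ·  ←P3

BFS fail/out derivation:
  fail(1) 'e': from fail(0)=0 chase 'e': 0 ⇒ 0;  out=∅∪out(0)=∅
  fail(3) 'c': from fail(0)=0 chase 'c': 0 ⇒ 0;  out={2}∪out(0)={2}
  fail(5) 'b': from fail(0)=0 chase 'b': 0 ⇒ 0;  out=∅∪out(0)=∅
  fail(2) 'ed': from fail(1)=0 chase 'd': 0 ⇒ 0;  out={0}∪out(0)={0}
  fail(4) 'cb': from fail(3)=0 chase 'b': 0 ⇒ 5;  out={1}∪out(5)={1}
  fail(6) 'be': from fail(5)=0 chase 'e': 0 ⇒ 1;  out={4}∪out(1)={4}
  fail(7) 'bec': from fail(6)=1 chase 'c': 1→0 ⇒ 3;  out=∅∪out(3)={2}
  fail(8) 'becc': from fail(7)=3 chase 'c': 3→0 ⇒ 3;  out=∅∪out(3)={2}
  fail(9) 'beccb': from fail(8)=3 chase 'b': 3 ⇒ 4;  out=∅∪out(4)={1}
  fail(10) 'beccbe': from fail(9)=4 chase 'e': 4→5 ⇒ 6;  out={3}∪out(6)={3,4}

Run:
pos 0 'd': at 0
pos 1 'e': at 1
pos 2 'a': at 0 (via fail)
pos 3 'c': at 3  ** P2@[3:3]
pos 4 'b': at 4  ** P1@[3:4]
pos 5 'c': at 3 (via fail)  ** P2@[5:5]
pos 6 'b': at 4  ** P1@[5:6]
pos 7 'c': at 3 (via fail)  ** P2@[7:7]
pos 8 'e': at 1 (via fail)
pos 9 'e': at 1 (via fail)
pos 10 'a': at 0 (via fail)
pos 11 'b': at 5
pos 12 'e': at 6  ** P4@[11:12]
pos 13 'c': at 7  ** P2@[13:13]
pos 14 'c': at 8  ** P2@[14:14]
pos 15 'b': at 9  ** P1@[14:15]
pos 16 'e': at 10  ** P3@[11:16],P4@[15:16]
pos 17 'e': at 1 (via fail)
pos 18 'd': at 2  ** P0@[17:18]
pos 19 'e': at 1 (via fail)
pos 20 'd': at 2  ** P0@[19:20]
pos 21 'e': at 1 (via fail)
pos 22 'd': at 2  ** P0@[21:22]
pos 23 'a': at 0 (via fail)
pos 24 'b': at 5
pos 25 'e': at 6  ** P4@[24:25]
pos 26 'c': at 7  ** P2@[26:26]
pos 27 'c': at 8  ** P2@[27:27]
pos 28 'b': at 9  ** P1@[27:28]
pos 29 'e': at 10  ** P3@[24:29],P4@[28:29]
pos 30 'e': at 1 (via fail)
pos 31 'd': at 2  ** P0@[30:31]
pos 32 'd': at 0 (via fail)
pos 33 'd': at 0
pos 34 'c': at 3  ** P2@[34:34]
pos 35 'b': at 4  ** P1@[34:35]
pos 36 'e': at 6 (via fail)  ** P4@[35:36]
pos 37 'e': at 1 (via fail)
pos 38 'c': at 3 (via fail)  ** P2@[38:38]
pos 39 'a': at 0 (via fail)
pos 40 'b': at 5
pos 41 'e': at 6  ** P4@[40:41]
pos 42 'e': at 1 (via fail)
pos 43 'c': at 3 (via fail)  ** P2@[43:43]
pos 44 'a': at 0 (via fail)
pos 45 'a': at 0
pos 46 'e': at 1
pos 47 'd': at 2  ** P0@[46:47]
pos 48 'e': at 1 (via fail)
pos 49 'e': at 1 (via fail)
pos 50 'd': at 2  ** P0@[49:50]
pos 51 'c': at 3 (via fail)  ** P2@[51:51]
pos 52 'c': at 3 (via fail)  ** P2@[52:52]
pos 53 'b': at 4  ** P1@[52:53]
pos 54 'e': at 6 (via fail)  ** P4@[53:54]
pos 55 'a': at 0 (via fail)
pos 56 'c': at 3  ** P2@[56:56]
pos 57 'c': at 3 (via fail)  ** P2@[57:57]
pos 58 'e': at 1 (via fail)
pos 59 'b': at 5 (via fail)
pos 60 'e': at 6  ** P4@[59:60]
pos 61 'c': at 7  ** P2@[61:61]
pos 62 'c': at 8  ** P2@[62:62]
pos 63 'b': at 9  ** P1@[62:63]
pos 64 'e': at 10  ** P3@[59:64],P4@[63:64]
pos 65 'e': at 1 (via fail)
pos 66 'b': at 5 (via fail)
pos 67 'e': at 6  ** P4@[66:67]
pos 68 'c': at 7  ** P2@[68:68]
pos 69 'c': at 8  ** P2@[69:69]
pos 70 'b': at 9  ** P1@[69:70]
pos 71 'e': at 10  ** P3@[66:71],P4@[70:71]
pos 72 'c': at 7 (via fail)  ** P2@[72:72]
pos 73 'b': at 4 (via fail)  ** P1@[72:73]
pos 74 'e': at 6 (via fail)  ** P4@[73:74]
pos 75 'c': at 7  ** P2@[75:75]

Matches: [[3,2],[4,1],[5,2],[6,1],[7,2],[12,4],[13,2],[14,2],[15,1],[16,3],[16,4],[18,0],[20,0],[22,0],[25,4],[26,2],[27,2],[28,1],[29,3],[29,4],[31,0],[34,2],[35,1],[36,4],[38,2],[41,4],[43,2],[47,0],[50,0],[51,2],[52,2],[53,1],[54,4],[56,2],[57,2],[60,4],[61,2],[62,2],[63,1],[64,3],[64,4],[67,4],[68,2],[69,2],[70,1],[71,3],[71,4],[72,2],[73,1],[74,4],[75,2]]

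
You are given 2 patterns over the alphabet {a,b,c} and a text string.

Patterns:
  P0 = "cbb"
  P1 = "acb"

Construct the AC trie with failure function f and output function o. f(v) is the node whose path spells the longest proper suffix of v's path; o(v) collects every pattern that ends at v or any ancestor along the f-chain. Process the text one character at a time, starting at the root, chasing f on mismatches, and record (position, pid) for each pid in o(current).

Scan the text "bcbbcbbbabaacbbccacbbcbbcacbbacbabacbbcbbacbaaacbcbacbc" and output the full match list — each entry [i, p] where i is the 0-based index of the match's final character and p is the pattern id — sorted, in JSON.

Build automaton:
Trie (insert patterns):
  0='ε' goto a→4 c→1
  1='c' goto b→2
  2='cb' goto b→3
  3='cbb' goto ·  ←P0
  4='a' goto c→5
  5='ac' goto b→6
  6='acb' goto ·  ←P1

Failure links (BFS by depth):
  n1('c'): parent n0 fail=0; on 'c' 0 → fail=0;  out ∅∪∅=∅
  n4('a'): parent n0 fail=0; on 'a' 0 → fail=0;  out ∅∪∅=∅
  n2('cb'): parent n1 fail=0; on 'b' 0 → fail=0;  out ∅∪∅=∅
  n5('ac'): parent n4 fail=0; on 'c' 0 → fail=1;  out ∅∪∅=∅
  n3('cbb'): parent n2 fail=0; on 'b' 0 → fail=0;  out {0}∪∅={0}
  n6('acb'): parent n5 fail=1; on 'b' 1 → fail=2;  out {1}∪∅={1}

Text stream:
i=0 'b': node 0→0
i=1 'c': node 0→1
i=2 'b': node 1→2
i=3 'b': node 2→3  → match P0@[1:3]
i=4 'c': node 3→1 (via fail)
i=5 'b': node 1→2
i=6 'b': node 2→3  → match P0@[4:6]
i=7 'b': node 3→0 (via fail)
i=8 'a': node 0→4
i=9 'b': node 4→0 (via fail)
i=10 'a': node 0→4
i=11 'a': node 4→4 (via fail)
i=12 'c': node 4→5
i=13 'b': node 5→6  → match P1@[11:13]
i=14 'b': node 6→3 (via fail)  → match P0@[12:14]
i=15 'c': node 3→1 (via fail)
i=16 'c': node 1→1 (via fail)
i=17 'a': node 1→4 (via fail)
i=18 'c': node 4→5
i=19 'b': node 5→6  → match P1@[17:19]
i=20 'b': node 6→3 (via fail)  → match P0@[18:20]
i=21 'c': node 3→1 (via fail)
i=22 'b': node 1→2
i=23 'b': node 2→3  → match P0@[21:23]
i=24 'c': node 3→1 (via fail)
i=25 'a': node 1→4 (via fail)
i=26 'c': node 4→5
i=27 'b': node 5→6  → match P1@[25:27]
i=28 'b': node 6→3 (via fail)  → match P0@[26:28]
i=29 'a': node 3→4 (via fail)
i=30 'c': node 4→5
i=31 'b': node 5→6  → match P1@[29:31]
i=32 'a': node 6→4 (via fail)
i=33 'b': node 4→0 (via fail)
i=34 'a': node 0→4
i=35 'c': node 4→5
i=36 'b': node 5→6  → match P1@[34:36]
i=37 'b': node 6→3 (via fail)  → match P0@[35:37]
i=38 'c': node 3→1 (via fail)
i=39 'b': node 1→2
i=40 'b': node 2→3  → match P0@[38:40]
i=41 'a': node 3→4 (via fail)
i=42 'c': node 4→5
i=43 'b': node 5→6  → match P1@[41:43]
i=44 'a': node 6→4 (via fail)
i=45 'a': node 4→4 (via fail)
i=46 'a': node 4→4 (via fail)
i=47 'c': node 4→5
i=48 'b': node 5→6  → match P1@[46:48]
i=49 'c': node 6→1 (via fail)
i=50 'b': node 1→2
i=51 'a': node 2→4 (via fail)
i=52 'c': node 4→5
i=53 'b': node 5→6  → match P1@[51:53]
i=54 'c': node 6→1 (via fail)

All matches (sorted): [[3,0],[6,0],[13,1],[14,0],[19,1],[20,0],[23,0],[27,1],[28,0],[31,1],[36,1],[37,0],[40,0],[43,1],[48,1],[53,1]]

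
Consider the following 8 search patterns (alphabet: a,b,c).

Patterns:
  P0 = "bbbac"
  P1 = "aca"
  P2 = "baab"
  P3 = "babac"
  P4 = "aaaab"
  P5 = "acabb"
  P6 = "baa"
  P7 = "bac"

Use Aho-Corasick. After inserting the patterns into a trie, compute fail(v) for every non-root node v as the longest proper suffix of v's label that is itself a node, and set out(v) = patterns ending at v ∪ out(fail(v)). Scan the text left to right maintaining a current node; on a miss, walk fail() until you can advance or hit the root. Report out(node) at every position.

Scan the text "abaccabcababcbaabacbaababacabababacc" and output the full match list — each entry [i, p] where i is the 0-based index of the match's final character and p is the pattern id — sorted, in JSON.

Construct AC machine:
Trie nodes:
  0='ε' goto a→6 b→1
  1='b' goto a→9 b→2
  2='bb' goto b→3
  3='bbb' goto a→4
  4='bbba' goto c→5
  5='bbbac' goto ·  [P0 ends]
  6='a' goto a→15 c→7
  7='ac' goto a→8
  8='aca' goto b→19  [P1 ends]
  9='ba' goto a→10 b→12 c→21
  10='baa' goto b→11  [P6 ends]
  11='baab' goto ·  [P2 ends]
  12='bab' goto a→13
  13='baba' goto c→14
  14='babac' goto ·  [P3 ends]
  15='aa' goto a→16
  16='aaa' goto a→17
  17='aaaa' goto b→18
  18='aaaab' goto ·  [P4 ends]
  19='acab' goto b→20
  20='acabb' goto ·  [P5 ends]
  21='bac' goto ·  [P7 ends]

BFS fail/out derivation:
  fail(1) 'b': from fail(0)=0 chase 'b': 0 ⇒ 0;  out=∅∪out(0)=∅
  fail(6) 'a': from fail(0)=0 chase 'a': 0 ⇒ 0;  out=∅∪out(0)=∅
  fail(2) 'bb': from fail(1)=0 chase 'b': 0 ⇒ 1;  out=∅∪out(1)=∅
  fail(7) 'ac': from fail(6)=0 chase 'c': 0 ⇒ 0;  out=∅∪out(0)=∅
  fail(9) 'ba': from fail(1)=0 chase 'a': 0 ⇒ 6;  out=∅∪out(6)=∅
  fail(15) 'aa': from fail(6)=0 chase 'a': 0 ⇒ 6;  out=∅∪out(6)=∅
  fail(3) 'bbb': from fail(2)=1 chase 'b': 1 ⇒ 2;  out=∅∪out(2)=∅
  fail(8) 'aca': from fail(7)=0 chase 'a': 0 ⇒ 6;  out={1}∪out(6)={1}
  fail(10) 'baa': from fail(9)=6 chase 'a': 6 ⇒ 15;  out={6}∪out(15)={6}
  fail(12) 'bab': from fail(9)=6 chase 'b': 6→0 ⇒ 1;  out=∅∪out(1)=∅
  fail(16) 'aaa': from fail(15)=6 chase 'a': 6 ⇒ 15;  out=∅∪out(15)=∅
  fail(21) 'bac': from fail(9)=6 chase 'c': 6 ⇒ 7;  out={7}∪out(7)={7}
  fail(4) 'bbba': from fail(3)=2 chase 'a': 2→1 ⇒ 9;  out=∅∪out(9)=∅
  fail(11) 'baab': from fail(10)=15 chase 'b': 15→6→0 ⇒ 1;  out={2}∪out(1)={2}
  fail(13) 'baba': from fail(12)=1 chase 'a': 1 ⇒ 9;  out=∅∪out(9)=∅
  fail(17) 'aaaa': from fail(16)=15 chase 'a': 15 ⇒ 16;  out=∅∪out(16)=∅
  fail(19) 'acab': from fail(8)=6 chase 'b': 6→0 ⇒ 1;  out=∅∪out(1)=∅
  fail(5) 'bbbac': from fail(4)=9 chase 'c': 9 ⇒ 21;  out={0}∪out(21)={0,7}
  fail(14) 'babac': from fail(13)=9 chase 'c': 9 ⇒ 21;  out={3}∪out(21)={3,7}
  fail(18) 'aaaab': from fail(17)=16 chase 'b': 16→15→6→0 ⇒ 1;  out={4}∪out(1)={4}
  fail(20) 'acabb': from fail(19)=1 chase 'b': 1 ⇒ 2;  out={5}∪out(2)={5}

Run:
i=0 'a': node 0→6
i=1 'b': node 6→1 (fail-walked)
i=2 'a': node 1→9
i=3 'c': node 9→21  → match P7@[1:3]
i=4 'c': node 21→0 (fail-walked)
i=5 'a': node 0→6
i=6 'b': node 6→1 (fail-walked)
i=7 'c': node 1→0 (fail-walked)
i=8 'a': node 0→6
i=9 'b': node 6→1 (fail-walked)
i=10 'a': node 1→9
i=11 'b': node 9→12
i=12 'c': node 12→0 (fail-walked)
i=13 'b': node 0→1
i=14 'a': node 1→9
i=15 'a': node 9→10  → match P6@[13:15]
i=16 'b': node 10→11  → match P2@[13:16]
i=17 'a': node 11→9 (fail-walked)
i=18 'c': node 9→21  → match P7@[16:18]
i=19 'b': node 21→1 (fail-walked)
i=20 'a': node 1→9
i=21 'a': node 9→10  → match P6@[19:21]
i=22 'b': node 10→11  → match P2@[19:22]
i=23 'a': node 11→9 (fail-walked)
i=24 'b': node 9→12
i=25 'a': node 12→13
i=26 'c': node 13→14  → match P3@[22:26],P7@[24:26]
i=27 'a': node 14→8 (fail-walked)  → match P1@[25:27]
i=28 'b': node 8→19
i=29 'a': node 19→9 (fail-walked)
i=30 'b': node 9→12
i=31 'a': node 12→13
i=32 'b': node 13→12 (fail-walked)
i=33 'a': node 12→13
i=34 'c': node 13→14  → match P3@[30:34],P7@[32:34]
i=35 'c': node 14→0 (fail-walked)

Matches: [[3,7],[15,6],[16,2],[18,7],[21,6],[22,2],[26,3],[26,7],[27,1],[34,3],[34,7]]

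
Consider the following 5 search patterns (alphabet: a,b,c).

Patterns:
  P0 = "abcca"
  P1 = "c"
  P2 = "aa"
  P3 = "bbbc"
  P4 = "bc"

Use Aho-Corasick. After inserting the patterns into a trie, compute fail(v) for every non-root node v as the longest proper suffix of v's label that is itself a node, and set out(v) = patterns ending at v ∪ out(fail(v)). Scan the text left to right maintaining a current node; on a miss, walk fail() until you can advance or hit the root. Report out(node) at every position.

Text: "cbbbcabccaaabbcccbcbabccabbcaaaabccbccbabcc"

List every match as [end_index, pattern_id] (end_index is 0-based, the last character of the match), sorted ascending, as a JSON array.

Construct AC machine:
Trie nodes:
  n0 'ε': a→1 b→8 c→6
  n1 'a': a→7 b→2
  n2 'ab': c→3
  n3 'abc': c→4
  n4 'abcc': a→5
  n5 'abcca': ·  [P0 ends]
  n6 'c': ·  [P1 ends]
  n7 'aa': ·  [P2 ends]
  n8 'b': b→9 c→12
  n9 'bb': b→10
  n10 'bbb': c→11
  n11 'bbbc': ·  [P3 ends]
  n12 'bc': ·  [P4 ends]

BFS fail/out derivation:
  fail(1) 'a': from fail(0)=0 chase 'a': 0 ⇒ 0;  out=∅∪out(0)=∅
  fail(6) 'c': from fail(0)=0 chase 'c': 0 ⇒ 0;  out={1}∪out(0)={1}
  fail(8) 'b': from fail(0)=0 chase 'b': 0 ⇒ 0;  out=∅∪out(0)=∅
  fail(2) 'ab': from fail(1)=0 chase 'b': 0 ⇒ 8;  out=∅∪out(8)=∅
  fail(7) 'aa': from fail(1)=0 chase 'a': 0 ⇒ 1;  out={2}∪out(1)={2}
  fail(9) 'bb': from fail(8)=0 chase 'b': 0 ⇒ 8;  out=∅∪out(8)=∅
  fail(12) 'bc': from fail(8)=0 chase 'c': 0 ⇒ 6;  out={4}∪out(6)={1,4}
  fail(3) 'abc': from fail(2)=8 chase 'c': 8 ⇒ 12;  out=∅∪out(12)={1,4}
  fail(10) 'bbb': from fail(9)=8 chase 'b': 8 ⇒ 9;  out=∅∪out(9)=∅
  fail(4) 'abcc': from fail(3)=12 chase 'c': 12→6→0 ⇒ 6;  out=∅∪out(6)={1}
  fail(11) 'bbbc': from fail(10)=9 chase 'c': 9→8 ⇒ 12;  out={3}∪out(12)={1,3,4}
  fail(5) 'abcca': from fail(4)=6 chase 'a': 6→0 ⇒ 1;  out={0}∪out(1)={0}

Text stream:
pos 0 'c': at 6  ** P1@[0:0]
pos 1 'b': at 8 (fail-walked)
pos 2 'b': at 9
pos 3 'b': at 10
pos 4 'c': at 11  ** P1@[4:4],P3@[1:4],P4@[3:4]
pos 5 'a': at 1 (fail-walked)
pos 6 'b': at 2
pos 7 'c': at 3  ** P1@[7:7],P4@[6:7]
pos 8 'c': at 4  ** P1@[8:8]
pos 9 'a': at 5  ** P0@[5:9]
pos 10 'a': at 7 (fail-walked)  ** P2@[9:10]
pos 11 'a': at 7 (fail-walked)  ** P2@[10:11]
pos 12 'b': at 2 (fail-walked)
pos 13 'b': at 9 (fail-walked)
pos 14 'c': at 12 (fail-walked)  ** P1@[14:14],P4@[13:14]
pos 15 'c': at 6 (fail-walked)  ** P1@[15:15]
pos 16 'c': at 6 (fail-walked)  ** P1@[16:16]
pos 17 'b': at 8 (fail-walked)
pos 18 'c': at 12  ** P1@[18:18],P4@[17:18]
pos 19 'b': at 8 (fail-walked)
pos 20 'a': at 1 (fail-walked)
pos 21 'b': at 2
pos 22 'c': at 3  ** P1@[22:22],P4@[21:22]
pos 23 'c': at 4  ** P1@[23:23]
pos 24 'a': at 5  ** P0@[20:24]
pos 25 'b': at 2 (fail-walked)
pos 26 'b': at 9 (fail-walked)
pos 27 'c': at 12 (fail-walked)  ** P1@[27:27],P4@[26:27]
pos 28 'a': at 1 (fail-walked)
pos 29 'a': at 7  ** P2@[28:29]
pos 30 'a': at 7 (fail-walked)  ** P2@[29:30]
pos 31 'a': at 7 (fail-walked)  ** P2@[30:31]
pos 32 'b': at 2 (fail-walked)
pos 33 'c': at 3  ** P1@[33:33],P4@[32:33]
pos 34 'c': at 4  ** P1@[34:34]
pos 35 'b': at 8 (fail-walked)
pos 36 'c': at 12  ** P1@[36:36],P4@[35:36]
pos 37 'c': at 6 (fail-walked)  ** P1@[37:37]
pos 38 'b': at 8 (fail-walked)
pos 39 'a': at 1 (fail-walked)
pos 40 'b': at 2
pos 41 'c': at 3  ** P1@[41:41],P4@[40:41]
pos 42 'c': at 4  ** P1@[42:42]

All matches (sorted): [[0,1],[4,1],[4,3],[4,4],[7,1],[7,4],[8,1],[9,0],[10,2],[11,2],[14,1],[14,4],[15,1],[16,1],[18,1],[18,4],[22,1],[22,4],[23,1],[24,0],[27,1],[27,4],[29,2],[30,2],[31,2],[33,1],[33,4],[34,1],[36,1],[36,4],[37,1],[41,1],[41,4],[42,1]]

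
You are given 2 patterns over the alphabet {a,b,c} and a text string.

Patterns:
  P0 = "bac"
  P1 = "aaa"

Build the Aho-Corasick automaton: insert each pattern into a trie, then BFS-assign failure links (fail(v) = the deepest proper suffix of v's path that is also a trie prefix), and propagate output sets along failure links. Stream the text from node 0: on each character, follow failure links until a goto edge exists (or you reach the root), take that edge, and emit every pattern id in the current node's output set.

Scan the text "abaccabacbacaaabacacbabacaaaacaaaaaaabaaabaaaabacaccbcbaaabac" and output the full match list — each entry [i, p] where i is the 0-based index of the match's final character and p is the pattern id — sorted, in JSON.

Build:
Trie (insert patterns):
  0='ε' goto a→4 b→1
  1='b' goto a→2
  2='ba' goto c→3
  3='bac' goto ·  ←P0
  4='a' goto a→5
  5='aa' goto a→6
  6='aaa' goto ·  ←P1

Failure links (BFS by depth):
  fail(1) 'b': from fail(0)=0 chase 'b': 0 ⇒ 0;  out=∅∪out(0)=∅
  fail(4) 'a': from fail(0)=0 chase 'a': 0 ⇒ 0;  out=∅∪out(0)=∅
  fail(2) 'ba': from fail(1)=0 chase 'a': 0 ⇒ 4;  out=∅∪out(4)=∅
  fail(5) 'aa': from fail(4)=0 chase 'a': 0 ⇒ 4;  out=∅∪out(4)=∅
  fail(3) 'bac': from fail(2)=4 chase 'c': 4→0 ⇒ 0;  out={0}∪out(0)={0}
  fail(6) 'aaa': from fail(5)=4 chase 'a': 4 ⇒ 5;  out={1}∪out(5)={1}

Text stream:
pos 0 'a': at 4
pos 1 'b': at 1 (fail-walked)
pos 2 'a': at 2
pos 3 'c': at 3  ** P0@[1:3]
pos 4 'c': at 0 (fail-walked)
pos 5 'a': at 4
pos 6 'b': at 1 (fail-walked)
pos 7 'a': at 2
pos 8 'c': at 3  ** P0@[6:8]
pos 9 'b': at 1 (fail-walked)
pos 10 'a': at 2
pos 11 'c': at 3  ** P0@[9:11]
pos 12 'a': at 4 (fail-walked)
pos 13 'a': at 5
pos 14 'a': at 6  ** P1@[12:14]
pos 15 'b': at 1 (fail-walked)
pos 16 'a': at 2
pos 17 'c': at 3  ** P0@[15:17]
pos 18 'a': at 4 (fail-walked)
pos 19 'c': at 0 (fail-walked)
pos 20 'b': at 1
pos 21 'a': at 2
pos 22 'b': at 1 (fail-walked)
pos 23 'a': at 2
pos 24 'c': at 3  ** P0@[22:24]
pos 25 'a': at 4 (fail-walked)
pos 26 'a': at 5
pos 27 'a': at 6  ** P1@[25:27]
pos 28 'a': at 6 (fail-walked)  ** P1@[26:28]
pos 29 'c': at 0 (fail-walked)
pos 30 'a': at 4
pos 31 'a': at 5
pos 32 'a': at 6  ** P1@[30:32]
pos 33 'a': at 6 (fail-walked)  ** P1@[31:33]
pos 34 'a': at 6 (fail-walked)  ** P1@[32:34]
pos 35 'a': at 6 (fail-walked)  ** P1@[33:35]
pos 36 'a': at 6 (fail-walked)  ** P1@[34:36]
pos 37 'b': at 1 (fail-walked)
pos 38 'a': at 2
pos 39 'a': at 5 (fail-walked)
pos 40 'a': at 6  ** P1@[38:40]
pos 41 'b': at 1 (fail-walked)
pos 42 'a': at 2
pos 43 'a': at 5 (fail-walked)
pos 44 'a': at 6  ** P1@[42:44]
pos 45 'a': at 6 (fail-walked)  ** P1@[43:45]
pos 46 'b': at 1 (fail-walked)
pos 47 'a': at 2
pos 48 'c': at 3  ** P0@[46:48]
pos 49 'a': at 4 (fail-walked)
pos 50 'c': at 0 (fail-walked)
pos 51 'c': at 0
pos 52 'b': at 1
pos 53 'c': at 0 (fail-walked)
pos 54 'b': at 1
pos 55 'a': at 2
pos 56 'a': at 5 (fail-walked)
pos 57 'a': at 6  ** P1@[55:57]
pos 58 'b': at 1 (fail-walked)
pos 59 'a': at 2
pos 60 'c': at 3  ** P0@[58:60]

Result: [[3,0],[8,0],[11,0],[14,1],[17,0],[24,0],[27,1],[28,1],[32,1],[33,1],[34,1],[35,1],[36,1],[40,1],[44,1],[45,1],[48,0],[57,1],[60,0]]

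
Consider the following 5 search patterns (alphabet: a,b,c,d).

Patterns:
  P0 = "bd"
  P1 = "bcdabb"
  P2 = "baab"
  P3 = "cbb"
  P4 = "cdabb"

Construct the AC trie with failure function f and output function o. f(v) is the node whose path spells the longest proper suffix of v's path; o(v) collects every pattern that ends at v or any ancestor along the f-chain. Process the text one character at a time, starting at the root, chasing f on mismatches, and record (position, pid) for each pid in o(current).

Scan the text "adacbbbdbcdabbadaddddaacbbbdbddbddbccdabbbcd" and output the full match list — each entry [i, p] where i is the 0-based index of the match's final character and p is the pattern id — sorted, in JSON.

Build automaton:
Trie (insert patterns):
  n0 'ε': b→1 c→11
  n1 'b': a→8 c→3 d→2
  n2 'bd': ·  [P0 ends]
  n3 'bc': d→4
  n4 'bcd': a→5
  n5 'bcda': b→6
  n6 'bcdab': b→7
  n7 'bcdabb': ·  [P1 ends]
  n8 'ba': a→9
  n9 'baa': b→10
  n10 'baab': ·  [P2 ends]
  n11 'c': b→12 d→14
  n12 'cb': b→13
  n13 'cbb': ·  [P3 ends]
  n14 'cd': a→15
  n15 'cda': b→16
  n16 'cdab': b→17
  n17 'cdabb': ·  [P4 ends]

Failure links (BFS by depth):
  fail(1) 'b': from fail(0)=0 chase 'b': 0 ⇒ 0;  out=∅∪out(0)=∅
  fail(11) 'c': from fail(0)=0 chase 'c': 0 ⇒ 0;  out=∅∪out(0)=∅
  fail(2) 'bd': from fail(1)=0 chase 'd': 0 ⇒ 0;  out={0}∪out(0)={0}
  fail(3) 'bc': from fail(1)=0 chase 'c': 0 ⇒ 11;  out=∅∪out(11)=∅
  fail(8) 'ba': from fail(1)=0 chase 'a': 0 ⇒ 0;  out=∅∪out(0)=∅
  fail(12) 'cb': from fail(11)=0 chase 'b': 0 ⇒ 1;  out=∅∪out(1)=∅
  fail(14) 'cd': from fail(11)=0 chase 'd': 0 ⇒ 0;  out=∅∪out(0)=∅
  fail(4) 'bcd': from fail(3)=11 chase 'd': 11 ⇒ 14;  out=∅∪out(14)=∅
  fail(9) 'baa': from fail(8)=0 chase 'a': 0 ⇒ 0;  out=∅∪out(0)=∅
  fail(13) 'cbb': from fail(12)=1 chase 'b': 1→0 ⇒ 1;  out={3}∪out(1)={3}
  fail(15) 'cda': from fail(14)=0 chase 'a': 0 ⇒ 0;  out=∅∪out(0)=∅
  fail(5) 'bcda': from fail(4)=14 chase 'a': 14 ⇒ 15;  out=∅∪out(15)=∅
  fail(10) 'baab': from fail(9)=0 chase 'b': 0 ⇒ 1;  out={2}∪out(1)={2}
  fail(16) 'cdab': from fail(15)=0 chase 'b': 0 ⇒ 1;  out=∅∪out(1)=∅
  fail(6) 'bcdab': from fail(5)=15 chase 'b': 15 ⇒ 16;  out=∅∪out(16)=∅
  fail(17) 'cdabb': from fail(16)=1 chase 'b': 1→0 ⇒ 1;  out={4}∪out(1)={4}
  fail(7) 'bcdabb': from fail(6)=16 chase 'b': 16 ⇒ 17;  out={1}∪out(17)={1,4}

Scan:
pos 0 'a': at 0
pos 1 'd': at 0
pos 2 'a': at 0
pos 3 'c': at 11
pos 4 'b': at 12
pos 5 'b': at 13  emit P3@[3:5]
pos 6 'b': at 1 ·f
pos 7 'd': at 2  emit P0@[6:7]
pos 8 'b': at 1 ·f
pos 9 'c': at 3
pos 10 'd': at 4
pos 11 'a': at 5
pos 12 'b': at 6
pos 13 'b': at 7  emit P1@[8:13],P4@[9:13]
pos 14 'a': at 8 ·f
pos 15 'd': at 0 ·f
pos 16 'a': at 0
pos 17 'd': at 0
pos 18 'd': at 0
pos 19 'd': at 0
pos 20 'd': at 0
pos 21 'a': at 0
pos 22 'a': at 0
pos 23 'c': at 11
pos 24 'b': at 12
pos 25 'b': at 13  emit P3@[23:25]
pos 26 'b': at 1 ·f
pos 27 'd': at 2  emit P0@[26:27]
pos 28 'b': at 1 ·f
pos 29 'd': at 2  emit P0@[28:29]
pos 30 'd': at 0 ·f
pos 31 'b': at 1
pos 32 'd': at 2  emit P0@[31:32]
pos 33 'd': at 0 ·f
pos 34 'b': at 1
pos 35 'c': at 3
pos 36 'c': at 11 ·f
pos 37 'd': at 14
pos 38 'a': at 15
pos 39 'b': at 16
pos 40 'b': at 17  emit P4@[36:40]
pos 41 'b': at 1 ·f
pos 42 'c': at 3
pos 43 'd': at 4

All matches (sorted): [[5,3],[7,0],[13,1],[13,4],[25,3],[27,0],[29,0],[32,0],[40,4]]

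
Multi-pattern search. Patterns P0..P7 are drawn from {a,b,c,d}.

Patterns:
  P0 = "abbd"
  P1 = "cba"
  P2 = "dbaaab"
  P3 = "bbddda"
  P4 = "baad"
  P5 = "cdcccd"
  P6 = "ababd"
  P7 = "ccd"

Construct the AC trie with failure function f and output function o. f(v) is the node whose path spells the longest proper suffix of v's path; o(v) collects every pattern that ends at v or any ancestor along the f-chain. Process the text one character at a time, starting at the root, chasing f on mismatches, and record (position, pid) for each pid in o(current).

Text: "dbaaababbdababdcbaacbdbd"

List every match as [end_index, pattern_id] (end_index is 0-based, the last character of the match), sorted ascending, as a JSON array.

Construct AC machine:
Trie nodes:
  n0 'ε': a→1 b→14 c→5 d→8
  n1 'a': b→2
  n2 'ab': a→28 b→3
  n3 'abb': d→4
  n4 'abbd': ·  ←P0
  n5 'c': b→6 c→31 d→23
  n6 'cb': a→7
  n7 'cba': ·  ←P1
  n8 'd': b→9
  n9 'db': a→10
  n10 'dba': a→11
  n11 'dbaa': a→12
  n12 'dbaaa': b→13
  n13 'dbaaab': ·  ←P2
  n14 'b': a→20 b→15
  n15 'bb': d→16
  n16 'bbd': d→17
  n17 'bbdd': d→18
  n18 'bbddd': a→19
  n19 'bbddda': ·  ←P3
  n20 'ba': a→21
  n21 'baa': d→22
  n22 'baad': ·  ←P4
  n23 'cd': c→24
  n24 'cdc': c→25
  n25 'cdcc': c→26
  n26 'cdccc': d→27
  n27 'cdcccd': ·  ←P5
  n28 'aba': b→29
  n29 'abab': d→30
  n30 'ababd': ·  ←P6
  n31 'cc': d→32
  n32 'ccd': ·  ←P7

BFS fail/out derivation:
  n1('a'): parent n0 fail=0; on 'a' 0 → fail=0;  out ∅∪∅=∅
  n5('c'): parent n0 fail=0; on 'c' 0 → fail=0;  out ∅∪∅=∅
  n8('d'): parent n0 fail=0; on 'd' 0 → fail=0;  out ∅∪∅=∅
  n14('b'): parent n0 fail=0; on 'b' 0 → fail=0;  out ∅∪∅=∅
  n2('ab'): parent n1 fail=0; on 'b' 0 → fail=14;  out ∅∪∅=∅
  n6('cb'): parent n5 fail=0; on 'b' 0 → fail=14;  out ∅∪∅=∅
  n9('db'): parent n8 fail=0; on 'b' 0 → fail=14;  out ∅∪∅=∅
  n15('bb'): parent n14 fail=0; on 'b' 0 → fail=14;  out ∅∪∅=∅
  n20('ba'): parent n14 fail=0; on 'a' 0 → fail=1;  out ∅∪∅=∅
  n23('cd'): parent n5 fail=0; on 'd' 0 → fail=8;  out ∅∪∅=∅
  n31('cc'): parent n5 fail=0; on 'c' 0 → fail=5;  out ∅∪∅=∅
  n3('abb'): parent n2 fail=14; on 'b' 14 → fail=15;  out ∅∪∅=∅
  n7('cba'): parent n6 fail=14; on 'a' 14 → fail=20;  out {1}∪∅={1}
  n10('dba'): parent n9 fail=14; on 'a' 14 → fail=20;  out ∅∪∅=∅
  n16('bbd'): parent n15 fail=14; on 'd' 14→0 → fail=8;  out ∅∪∅=∅
  n21('baa'): parent n20 fail=1; on 'a' 1→0 → fail=1;  out ∅∪∅=∅
  n24('cdc'): parent n23 fail=8; on 'c' 8→0 → fail=5;  out ∅∪∅=∅
  n28('aba'): parent n2 fail=14; on 'a' 14 → fail=20;  out ∅∪∅=∅
  n32('ccd'): parent n31 fail=5; on 'd' 5 → fail=23;  out {7}∪∅={7}
  n4('abbd'): parent n3 fail=15; on 'd' 15 → fail=16;  out {0}∪∅={0}
  n11('dbaa'): parent n10 fail=20; on 'a' 20 → fail=21;  out ∅∪∅=∅
  n17('bbdd'): parent n16 fail=8; on 'd' 8→0 → fail=8;  out ∅∪∅=∅
  n22('baad'): parent n21 fail=1; on 'd' 1→0 → fail=8;  out {4}∪∅={4}
  n25('cdcc'): parent n24 fail=5; on 'c' 5 → fail=31;  out ∅∪∅=∅
  n29('abab'): parent n28 fail=20; on 'b' 20→1 → fail=2;  out ∅∪∅=∅
  n12('dbaaa'): parent n11 fail=21; on 'a' 21→1→0 → fail=1;  out ∅∪∅=∅
  n18('bbddd'): parent n17 fail=8; on 'd' 8→0 → fail=8;  out ∅∪∅=∅
  n26('cdccc'): parent n25 fail=31; on 'c' 31→5 → fail=31;  out ∅∪∅=∅
  n30('ababd'): parent n29 fail=2; on 'd' 2→14→0 → fail=8;  out {6}∪∅={6}
  n13('dbaaab'): parent n12 fail=1; on 'b' 1 → fail=2;  out {2}∪∅={2}
  n19('bbddda'): parent n18 fail=8; on 'a' 8→0 → fail=1;  out {3}∪∅={3}
  n27('cdcccd'): parent n26 fail=31; on 'd' 31 → fail=32;  out {5}∪{7}={5,7}

Text stream:
[0] read 'd'  n0⇒n8
[1] read 'b'  n8⇒n9
[2] read 'a'  n9⇒n10
[3] read 'a'  n10⇒n11
[4] read 'a'  n11⇒n12
[5] read 'b'  n12⇒n13  ** P2@[0:5]
[6] read 'a'  n13⇒n28 ·f
[7] read 'b'  n28⇒n29
[8] read 'b'  n29⇒n3 ·f
[9] read 'd'  n3⇒n4  ** P0@[6:9]
[10] read 'a'  n4⇒n1 ·f
[11] read 'b'  n1⇒n2
[12] read 'a'  n2⇒n28
[13] read 'b'  n28⇒n29
[14] read 'd'  n29⇒n30  ** P6@[10:14]
[15] read 'c'  n30⇒n5 ·f
[16] read 'b'  n5⇒n6
[17] read 'a'  n6⇒n7  ** P1@[15:17]
[18] read 'a'  n7⇒n21 ·f
[19] read 'c'  n21⇒n5 ·f
[20] read 'b'  n5⇒n6
[21] read 'd'  n6⇒n8 ·f
[22] read 'b'  n8⇒n9
[23] read 'd'  n9⇒n8 ·f

Result: [[5,2],[9,0],[14,6],[17,1]]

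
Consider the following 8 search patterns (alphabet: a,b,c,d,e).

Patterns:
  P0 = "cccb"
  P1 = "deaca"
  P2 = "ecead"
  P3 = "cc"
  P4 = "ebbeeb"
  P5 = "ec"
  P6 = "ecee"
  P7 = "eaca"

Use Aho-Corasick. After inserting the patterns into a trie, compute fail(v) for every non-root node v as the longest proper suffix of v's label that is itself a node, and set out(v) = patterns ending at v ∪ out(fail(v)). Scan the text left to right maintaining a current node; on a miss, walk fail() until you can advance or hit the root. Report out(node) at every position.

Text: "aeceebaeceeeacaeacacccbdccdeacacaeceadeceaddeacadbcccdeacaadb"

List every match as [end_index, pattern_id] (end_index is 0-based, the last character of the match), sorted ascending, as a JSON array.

Build:
Trie (insert patterns):
  n0 'ε': c→1 d→5 e→10
  n1 'c': c→2
  n2 'cc': c→3  [P3 ends]
  n3 'ccc': b→4
  n4 'cccb': ·  [P0 ends]
  n5 'd': e→6
  n6 'de': a→7
  n7 'dea': c→8
  n8 'deac': a→9
  n9 'deaca': ·  [P1 ends]
  n10 'e': a→21 b→15 c→11
  n11 'ec': e→12  [P5 ends]
  n12 'ece': a→13 e→20
  n13 'ecea': d→14
  n14 'ecead': ·  [P2 ends]
  n15 'eb': b→16
  n16 'ebb': e→17
  n17 'ebbe': e→18
  n18 'ebbee': b→19
  n19 'ebbeeb': ·  [P4 ends]
  n20 'ecee': ·  [P6 ends]
  n21 'ea': c→22
  n22 'eac': a→23
  n23 'eaca': ·  [P7 ends]

BFS fail/out derivation:
  n1('c'): parent n0 fail=0; on 'c' 0 → fail=0;  out ∅∪∅=∅
  n5('d'): parent n0 fail=0; on 'd' 0 → fail=0;  out ∅∪∅=∅
  n10('e'): parent n0 fail=0; on 'e' 0 → fail=0;  out ∅∪∅=∅
  n2('cc'): parent n1 fail=0; on 'c' 0 → fail=1;  out {3}∪∅={3}
  n6('de'): parent n5 fail=0; on 'e' 0 → fail=10;  out ∅∪∅=∅
  n11('ec'): parent n10 fail=0; on 'c' 0 → fail=1;  out {5}∪∅={5}
  n15('eb'): parent n10 fail=0; on 'b' 0 → fail=0;  out ∅∪∅=∅
  n21('ea'): parent n10 fail=0; on 'a' 0 → fail=0;  out ∅∪∅=∅
  n3('ccc'): parent n2 fail=1; on 'c' 1 → fail=2;  out ∅∪{3}={3}
  n7('dea'): parent n6 fail=10; on 'a' 10 → fail=21;  out ∅∪∅=∅
  n12('ece'): parent n11 fail=1; on 'e' 1→0 → fail=10;  out ∅∪∅=∅
  n16('ebb'): parent n15 fail=0; on 'b' 0 → fail=0;  out ∅∪∅=∅
  n22('eac'): parent n21 fail=0; on 'c' 0 → fail=1;  out ∅∪∅=∅
  n4('cccb'): parent n3 fail=2; on 'b' 2→1→0 → fail=0;  out {0}∪∅={0}
  n8('deac'): parent n7 fail=21; on 'c' 21 → fail=22;  out ∅∪∅=∅
  n13('ecea'): parent n12 fail=10; on 'a' 10 → fail=21;  out ∅∪∅=∅
  n17('ebbe'): parent n16 fail=0; on 'e' 0 → fail=10;  out ∅∪∅=∅
  n20('ecee'): parent n12 fail=10; on 'e' 10→0 → fail=10;  out {6}∪∅={6}
  n23('eaca'): parent n22 fail=1; on 'a' 1→0 → fail=0;  out {7}∪∅={7}
  n9('deaca'): parent n8 fail=22; on 'a' 22 → fail=23;  out {1}∪{7}={1,7}
  n14('ecead'): parent n13 fail=21; on 'd' 21→0 → fail=5;  out {2}∪∅={2}
  n18('ebbee'): parent n17 fail=10; on 'e' 10→0 → fail=10;  out ∅∪∅=∅
  n19('ebbeeb'): parent n18 fail=10; on 'b' 10 → fail=15;  out {4}∪∅={4}

Scan:
i=0 'a': node 0→0
i=1 'e': node 0→10
i=2 'c': node 10→11  → match P5@[1:2]
i=3 'e': node 11→12
i=4 'e': node 12→20  → match P6@[1:4]
i=5 'b': node 20→15 (via fail)
i=6 'a': node 15→0 (via fail)
i=7 'e': node 0→10
i=8 'c': node 10→11  → match P5@[7:8]
i=9 'e': node 11→12
i=10 'e': node 12→20  → match P6@[7:10]
i=11 'e': node 20→10 (via fail)
i=12 'a': node 10→21
i=13 'c': node 21→22
i=14 'a': node 22→23  → match P7@[11:14]
i=15 'e': node 23→10 (via fail)
i=16 'a': node 10→21
i=17 'c': node 21→22
i=18 'a': node 22→23  → match P7@[15:18]
i=19 'c': node 23→1 (via fail)
i=20 'c': node 1→2  → match P3@[19:20]
i=21 'c': node 2→3  → match P3@[20:21]
i=22 'b': node 3→4  → match P0@[19:22]
i=23 'd': node 4→5 (via fail)
i=24 'c': node 5→1 (via fail)
i=25 'c': node 1→2  → match P3@[24:25]
i=26 'd': node 2→5 (via fail)
i=27 'e': node 5→6
i=28 'a': node 6→7
i=29 'c': node 7→8
i=30 'a': node 8→9  → match P1@[26:30],P7@[27:30]
i=31 'c': node 9→1 (via fail)
i=32 'a': node 1→0 (via fail)
i=33 'e': node 0→10
i=34 'c': node 10→11  → match P5@[33:34]
i=35 'e': node 11→12
i=36 'a': node 12→13
i=37 'd': node 13→14  → match P2@[33:37]
i=38 'e': node 14→6 (via fail)
i=39 'c': node 6→11 (via fail)  → match P5@[38:39]
i=40 'e': node 11→12
i=41 'a': node 12→13
i=42 'd': node 13→14  → match P2@[38:42]
i=43 'd': node 14→5 (via fail)
i=44 'e': node 5→6
i=45 'a': node 6→7
i=46 'c': node 7→8
i=47 'a': node 8→9  → match P1@[43:47],P7@[44:47]
i=48 'd': node 9→5 (via fail)
i=49 'b': node 5→0 (via fail)
i=50 'c': node 0→1
i=51 'c': node 1→2  → match P3@[50:51]
i=52 'c': node 2→3  → match P3@[51:52]
i=53 'd': node 3→5 (via fail)
i=54 'e': node 5→6
i=55 'a': node 6→7
i=56 'c': node 7→8
i=57 'a': node 8→9  → match P1@[53:57],P7@[54:57]
i=58 'a': node 9→0 (via fail)
i=59 'd': node 0→5
i=60 'b': node 5→0 (via fail)

Matches: [[2,5],[4,6],[8,5],[10,6],[14,7],[18,7],[20,3],[21,3],[22,0],[25,3],[30,1],[30,7],[34,5],[37,2],[39,5],[42,2],[47,1],[47,7],[51,3],[52,3],[57,1],[57,7]]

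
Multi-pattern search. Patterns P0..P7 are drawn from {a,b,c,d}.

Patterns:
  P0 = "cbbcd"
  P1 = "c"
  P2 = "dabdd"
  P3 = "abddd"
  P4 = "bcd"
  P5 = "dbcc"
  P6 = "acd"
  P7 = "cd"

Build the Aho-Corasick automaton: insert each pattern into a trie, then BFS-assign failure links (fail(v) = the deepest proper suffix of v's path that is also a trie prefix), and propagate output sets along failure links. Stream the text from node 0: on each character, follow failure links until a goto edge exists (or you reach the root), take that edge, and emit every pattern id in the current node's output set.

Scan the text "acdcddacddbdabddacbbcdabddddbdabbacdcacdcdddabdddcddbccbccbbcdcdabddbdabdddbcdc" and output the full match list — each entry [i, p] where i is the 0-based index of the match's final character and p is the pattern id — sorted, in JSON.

Construct AC machine:
Trie (insert patterns):
  0='ε' goto a→11 b→16 c→1 d→6
  1='c' goto b→2 d→24  [P1 ends]
  2='cb' goto b→3
  3='cbb' goto c→4
  4='cbbc' goto d→5
  5='cbbcd' goto ·  [P0 ends]
  6='d' goto a→7 b→19
  7='da' goto b→8
  8='dab' goto d→9
  9='dabd' goto d→10
  10='dabdd' goto ·  [P2 ends]
  11='a' goto b→12 c→22
  12='ab' goto d→13
  13='abd' goto d→14
  14='abdd' goto d→15
  15='abddd' goto ·  [P3 ends]
  16='b' goto c→17
  17='bc' goto d→18
  18='bcd' goto ·  [P4 ends]
  19='db' goto c→20
  20='dbc' goto c→21
  21='dbcc' goto ·  [P5 ends]
  22='ac' goto d→23
  23='acd' goto ·  [P6 ends]
  24='cd' goto ·  [P7 ends]

Failure links (BFS by depth):
  fail(1) 'c': from fail(0)=0 chase 'c': 0 ⇒ 0;  out={1}∪out(0)={1}
  fail(6) 'd': from fail(0)=0 chase 'd': 0 ⇒ 0;  out=∅∪out(0)=∅
  fail(11) 'a': from fail(0)=0 chase 'a': 0 ⇒ 0;  out=∅∪out(0)=∅
  fail(16) 'b': from fail(0)=0 chase 'b': 0 ⇒ 0;  out=∅∪out(0)=∅
  fail(2) 'cb': from fail(1)=0 chase 'b': 0 ⇒ 16;  out=∅∪out(16)=∅
  fail(7) 'da': from fail(6)=0 chase 'a': 0 ⇒ 11;  out=∅∪out(11)=∅
  fail(12) 'ab': from fail(11)=0 chase 'b': 0 ⇒ 16;  out=∅∪out(16)=∅
  fail(17) 'bc': from fail(16)=0 chase 'c': 0 ⇒ 1;  out=∅∪out(1)={1}
  fail(19) 'db': from fail(6)=0 chase 'b': 0 ⇒ 16;  out=∅∪out(16)=∅
  fail(22) 'ac': from fail(11)=0 chase 'c': 0 ⇒ 1;  out=∅∪out(1)={1}
  fail(24) 'cd': from fail(1)=0 chase 'd': 0 ⇒ 6;  out={7}∪out(6)={7}
  fail(3) 'cbb': from fail(2)=16 chase 'b': 16→0 ⇒ 16;  out=∅∪out(16)=∅
  fail(8) 'dab': from fail(7)=11 chase 'b': 11 ⇒ 12;  out=∅∪out(12)=∅
  fail(13) 'abd': from fail(12)=16 chase 'd': 16→0 ⇒ 6;  out=∅∪out(6)=∅
  fail(18) 'bcd': from fail(17)=1 chase 'd': 1 ⇒ 24;  out={4}∪out(24)={4,7}
  fail(20) 'dbc': from fail(19)=16 chase 'c': 16 ⇒ 17;  out=∅∪out(17)={1}
  fail(23) 'acd': from fail(22)=1 chase 'd': 1 ⇒ 24;  out={6}∪out(24)={6,7}
  fail(4) 'cbbc': from fail(3)=16 chase 'c': 16 ⇒ 17;  out=∅∪out(17)={1}
  fail(9) 'dabd': from fail(8)=12 chase 'd': 12 ⇒ 13;  out=∅∪out(13)=∅
  fail(14) 'abdd': from fail(13)=6 chase 'd': 6→0 ⇒ 6;  out=∅∪out(6)=∅
  fail(21) 'dbcc': from fail(20)=17 chase 'c': 17→1→0 ⇒ 1;  out={5}∪out(1)={1,5}
  fail(5) 'cbbcd': from fail(4)=17 chase 'd': 17 ⇒ 18;  out={0}∪out(18)={0,4,7}
  fail(10) 'dabdd': from fail(9)=13 chase 'd': 13 ⇒ 14;  out={2}∪out(14)={2}
  fail(15) 'abddd': from fail(14)=6 chase 'd': 6→0 ⇒ 6;  out={3}∪out(6)={3}

Run:
i=0 'a': node 0→11
i=1 'c': node 11→22  emit P1@[1:1]
i=2 'd': node 22→23  emit P6@[0:2],P7@[1:2]
i=3 'c': node 23→1 ·f  emit P1@[3:3]
i=4 'd': node 1→24  emit P7@[3:4]
i=5 'd': node 24→6 ·f
i=6 'a': node 6→7
i=7 'c': node 7→22 ·f  emit P1@[7:7]
i=8 'd': node 22→23  emit P6@[6:8],P7@[7:8]
i=9 'd': node 23→6 ·f
i=10 'b': node 6→19
i=11 'd': node 19→6 ·f
i=12 'a': node 6→7
i=13 'b': node 7→8
i=14 'd': node 8→9
i=15 'd': node 9→10  emit P2@[11:15]
i=16 'a': node 10→7 ·f
i=17 'c': node 7→22 ·f  emit P1@[17:17]
i=18 'b': node 22→2 ·f
i=19 'b': node 2→3
i=20 'c': node 3→4  emit P1@[20:20]
i=21 'd': node 4→5  emit P0@[17:21],P4@[19:21],P7@[20:21]
i=22 'a': node 5→7 ·f
i=23 'b': node 7→8
i=24 'd': node 8→9
i=25 'd': node 9→10  emit P2@[21:25]
i=26 'd': node 10→15 ·f  emit P3@[22:26]
i=27 'd': node 15→6 ·f
i=28 'b': node 6→19
i=29 'd': node 19→6 ·f
i=30 'a': node 6→7
i=31 'b': node 7→8
i=32 'b': node 8→16 ·f
i=33 'a': node 16→11 ·f
i=34 'c': node 11→22  emit P1@[34:34]
i=35 'd': node 22→23  emit P6@[33:35],P7@[34:35]
i=36 'c': node 23→1 ·f  emit P1@[36:36]
i=37 'a': node 1→11 ·f
i=38 'c': node 11→22  emit P1@[38:38]
i=39 'd': node 22→23  emit P6@[37:39],P7@[38:39]
i=40 'c': node 23→1 ·f  emit P1@[40:40]
i=41 'd': node 1→24  emit P7@[40:41]
i=42 'd': node 24→6 ·f
i=43 'd': node 6→6 ·f
i=44 'a': node 6→7
i=45 'b': node 7→8
i=46 'd': node 8→9
i=47 'd': node 9→10  emit P2@[43:47]
i=48 'd': node 10→15 ·f  emit P3@[44:48]
i=49 'c': node 15→1 ·f  emit P1@[49:49]
i=50 'd': node 1→24  emit P7@[49:50]
i=51 'd': node 24→6 ·f
i=52 'b': node 6→19
i=53 'c': node 19→20  emit P1@[53:53]
i=54 'c': node 20→21  emit P1@[54:54],P5@[51:54]
i=55 'b': node 21→2 ·f
i=56 'c': node 2→17 ·f  emit P1@[56:56]
i=57 'c': node 17→1 ·f  emit P1@[57:57]
i=58 'b': node 1→2
i=59 'b': node 2→3
i=60 'c': node 3→4  emit P1@[60:60]
i=61 'd': node 4→5  emit P0@[57:61],P4@[59:61],P7@[60:61]
i=62 'c': node 5→1 ·f  emit P1@[62:62]
i=63 'd': node 1→24  emit P7@[62:63]
i=64 'a': node 24→7 ·f
i=65 'b': node 7→8
i=66 'd': node 8→9
i=67 'd': node 9→10  emit P2@[63:67]
i=68 'b': node 10→19 ·f
i=69 'd': node 19→6 ·f
i=70 'a': node 6→7
i=71 'b': node 7→8
i=72 'd': node 8→9
i=73 'd': node 9→10  emit P2@[69:73]
i=74 'd': node 10→15 ·f  emit P3@[70:74]
i=75 'b': node 15→19 ·f
i=76 'c': node 19→20  emit P1@[76:76]
i=77 'd': node 20→18 ·f  emit P4@[75:77],P7@[76:77]
i=78 'c': node 18→1 ·f  emit P1@[78:78]

All matches (sorted): [[1,1],[2,6],[2,7],[3,1],[4,7],[7,1],[8,6],[8,7],[15,2],[17,1],[20,1],[21,0],[21,4],[21,7],[25,2],[26,3],[34,1],[35,6],[35,7],[36,1],[38,1],[39,6],[39,7],[40,1],[41,7],[47,2],[48,3],[49,1],[50,7],[53,1],[54,1],[54,5],[56,1],[57,1],[60,1],[61,0],[61,4],[61,7],[62,1],[63,7],[67,2],[73,2],[74,3],[76,1],[77,4],[77,7],[78,1]]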